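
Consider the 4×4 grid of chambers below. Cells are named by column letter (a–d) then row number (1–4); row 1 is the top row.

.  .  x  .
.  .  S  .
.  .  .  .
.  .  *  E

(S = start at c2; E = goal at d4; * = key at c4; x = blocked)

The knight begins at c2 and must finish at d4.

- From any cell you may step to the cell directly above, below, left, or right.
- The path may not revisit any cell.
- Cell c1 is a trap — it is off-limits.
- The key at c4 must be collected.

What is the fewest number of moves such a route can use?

Any route passes through c4 somewhere between c2 and d4. Summing Manhattan distances along the two legs (c2 → c4 → d4) gives a lower bound of 2 + 1 = 3 moves.
A route of 3 moves achieves this: c2 → c3 → c4 → d4.
Since 3 matches the lower bound, it is optimal.

3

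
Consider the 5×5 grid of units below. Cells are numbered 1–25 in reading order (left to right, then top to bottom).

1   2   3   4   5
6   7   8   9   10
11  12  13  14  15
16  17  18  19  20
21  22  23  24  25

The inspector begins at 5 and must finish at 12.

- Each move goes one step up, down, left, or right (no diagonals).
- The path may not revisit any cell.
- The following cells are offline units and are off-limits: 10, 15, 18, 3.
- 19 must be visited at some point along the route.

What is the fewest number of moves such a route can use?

Any route passes through 19 somewhere between 5 and 12. Summing Manhattan distances along the two legs (5 → 19 → 12) gives a lower bound of 4 + 3 = 7 moves.
The shortest route satisfying every rule uses 9 moves: 5 → 4 → 9 → 14 → 19 → 24 → 23 → 22 → 17 → 12.
The no-revisit rule (legs can't share cells) pushes the minimum above the 7-move bound; an exhaustive check rules out every length from 7 to 8, leaving 9 as the minimum.

9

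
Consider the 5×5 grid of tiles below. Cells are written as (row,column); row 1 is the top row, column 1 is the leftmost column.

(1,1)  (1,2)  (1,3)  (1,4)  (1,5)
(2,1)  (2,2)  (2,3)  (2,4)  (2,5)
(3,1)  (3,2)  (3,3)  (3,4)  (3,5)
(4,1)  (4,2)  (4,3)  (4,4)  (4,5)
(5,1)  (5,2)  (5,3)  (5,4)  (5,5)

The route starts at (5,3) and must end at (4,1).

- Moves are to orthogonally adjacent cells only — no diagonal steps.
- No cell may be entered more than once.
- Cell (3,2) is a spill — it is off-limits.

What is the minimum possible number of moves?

3

The Manhattan distance from (5,3) to (4,1) is |5−4| + |3−1| = 3, so at least 3 moves are needed.
A route of 3 moves achieves this: (5,3) → (4,3) → (4,2) → (4,1).
Since 3 matches the lower bound, it is optimal.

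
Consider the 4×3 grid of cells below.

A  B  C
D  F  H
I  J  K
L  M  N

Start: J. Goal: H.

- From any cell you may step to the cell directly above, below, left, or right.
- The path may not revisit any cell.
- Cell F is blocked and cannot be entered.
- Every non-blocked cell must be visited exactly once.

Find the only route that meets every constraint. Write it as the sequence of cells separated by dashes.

J - K - N - M - L - I - D - A - B - C - H

Need to visit all 11 open cells exactly once, starting at J and ending at H.
Cell L has only two open neighbours (I and M), so the path must pass straight through it: one of those is the cell it's entered from and the other is where it exits.
Route from J: right to K, down to N, 2× left (reaching L), 3× up (reaching A), 2× right (reaching C), down to H — 10 moves in all.
Check: all 11 open cells covered.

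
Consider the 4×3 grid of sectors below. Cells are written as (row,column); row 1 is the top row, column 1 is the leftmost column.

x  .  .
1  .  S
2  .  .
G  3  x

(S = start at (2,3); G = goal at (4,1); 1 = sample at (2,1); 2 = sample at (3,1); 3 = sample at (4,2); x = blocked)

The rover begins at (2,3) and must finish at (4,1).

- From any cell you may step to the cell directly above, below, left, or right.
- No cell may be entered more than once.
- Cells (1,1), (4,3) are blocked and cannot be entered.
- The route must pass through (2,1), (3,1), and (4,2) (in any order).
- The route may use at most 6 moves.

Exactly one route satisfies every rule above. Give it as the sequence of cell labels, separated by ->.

Any route must reach (2,1), (3,1), and (4,2) and still end at (4,1) within 6 moves, so the order of the required stops is forced.
Route from (2,3): 2× left (reaching (2,1)), down to (3,1), right to (3,2), down to (4,2), left to (4,1) — 6 moves in all.
Check: all required cells visited; 6 ≤ 6 moves.

(2,3) -> (2,2) -> (2,1) -> (3,1) -> (3,2) -> (4,2) -> (4,1)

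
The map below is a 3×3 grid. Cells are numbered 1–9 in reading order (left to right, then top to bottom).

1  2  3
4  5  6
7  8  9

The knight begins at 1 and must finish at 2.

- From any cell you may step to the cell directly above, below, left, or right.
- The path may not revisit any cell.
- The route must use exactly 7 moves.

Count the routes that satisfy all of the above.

4

Need simple routes of exactly 7 moves from 1 to 2 (Manhattan distance 1, so 3 moves are spent on a detour and 3 undoing it).
Enumerating: 1 4 7 8 5 6 3 2 | 1 4 7 8 9 6 3 2 | 1 4 7 8 9 6 5 2 | 1 4 5 8 9 6 3 2.
That gives 4 routes.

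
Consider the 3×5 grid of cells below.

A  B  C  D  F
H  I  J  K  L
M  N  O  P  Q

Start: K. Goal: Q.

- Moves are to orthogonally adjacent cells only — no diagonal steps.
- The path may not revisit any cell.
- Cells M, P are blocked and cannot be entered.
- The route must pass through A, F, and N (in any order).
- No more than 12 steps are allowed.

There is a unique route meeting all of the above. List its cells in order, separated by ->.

The 12-move cap with required stops at A, F, N leaves no slack for detours.
Route from K: left 1 to J, down 1 to O, left 1 to N, up 1 to I, left 1 to H, up 1 to A, right 4 to F, down 2 to Q — 12 moves in all.
Check: all required cells visited; 12 ≤ 12 moves.

K -> J -> O -> N -> I -> H -> A -> B -> C -> D -> F -> L -> Q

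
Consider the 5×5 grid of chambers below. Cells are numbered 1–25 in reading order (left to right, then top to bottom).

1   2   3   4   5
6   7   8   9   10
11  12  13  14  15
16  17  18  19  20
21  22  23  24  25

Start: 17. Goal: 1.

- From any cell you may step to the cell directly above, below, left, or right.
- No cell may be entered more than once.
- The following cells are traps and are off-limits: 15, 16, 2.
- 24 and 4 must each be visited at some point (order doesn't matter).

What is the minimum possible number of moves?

12

Any route passes through 24 and 4 in some order between 17 and 1. Summing Manhattan distances along each leg and taking the cheapest ordering (17 → 24 → 4 → 1) gives a lower bound of 3 + 4 + 3 = 10 moves.
That bound ignores the blocked cells. Measuring each leg by the fewest moves that actually steer around them (17→24: 3; 24→4: 4; 4→1: 5) raises the lower bound to 12.
A route of 12 moves exists: 17 → 22 → 23 → 24 → 19 → 14 → 9 → 4 → 3 → 8 → 7 → 6 → 1.
Since 12 matches that lower bound, it is optimal.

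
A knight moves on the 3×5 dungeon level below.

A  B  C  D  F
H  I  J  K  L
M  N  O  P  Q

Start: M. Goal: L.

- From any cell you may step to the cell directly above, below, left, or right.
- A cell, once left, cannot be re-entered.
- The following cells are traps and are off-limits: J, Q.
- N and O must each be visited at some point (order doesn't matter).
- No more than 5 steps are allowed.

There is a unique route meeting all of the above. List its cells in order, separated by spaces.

The budget equals the shortest possible length, so every move has to be on a shortest route through the required cells.
Route from M: right 3 to P, up 1 to K, right 1 to L — 5 moves in all.
Check: all required cells visited; 5 ≤ 5 moves.

M N O P K L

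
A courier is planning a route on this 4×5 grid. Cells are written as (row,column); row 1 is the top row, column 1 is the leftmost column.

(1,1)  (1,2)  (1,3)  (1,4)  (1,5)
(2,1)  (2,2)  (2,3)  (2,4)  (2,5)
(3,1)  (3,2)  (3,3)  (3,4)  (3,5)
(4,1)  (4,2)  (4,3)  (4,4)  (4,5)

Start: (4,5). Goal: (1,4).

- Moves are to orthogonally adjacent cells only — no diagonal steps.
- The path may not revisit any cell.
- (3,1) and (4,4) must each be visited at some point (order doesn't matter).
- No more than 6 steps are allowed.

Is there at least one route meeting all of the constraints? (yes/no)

Even ignoring the no-revisit rule, getting from (4,5) to (1,4), taking the cheapest ordering (4,5) → (4,4) → (3,1) → (1,4) needs at least 1 + 4 + 5 = 10 moves (Manhattan distance per leg), which exceeds the 6-move limit.

no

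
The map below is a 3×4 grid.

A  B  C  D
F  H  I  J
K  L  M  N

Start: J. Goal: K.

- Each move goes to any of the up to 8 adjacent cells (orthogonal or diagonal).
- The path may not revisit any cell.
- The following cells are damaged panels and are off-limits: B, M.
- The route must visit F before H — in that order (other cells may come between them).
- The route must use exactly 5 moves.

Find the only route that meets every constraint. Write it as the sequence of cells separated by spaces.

J I L F H K

The waypoints must appear in the order F, H, with no cell reused.
Route from J: left to I, down-left to L, up-left to F, right to H, down-left to K — 5 moves in all.
Check: order respected (F at step 3, H at step 4); 5 moves as required.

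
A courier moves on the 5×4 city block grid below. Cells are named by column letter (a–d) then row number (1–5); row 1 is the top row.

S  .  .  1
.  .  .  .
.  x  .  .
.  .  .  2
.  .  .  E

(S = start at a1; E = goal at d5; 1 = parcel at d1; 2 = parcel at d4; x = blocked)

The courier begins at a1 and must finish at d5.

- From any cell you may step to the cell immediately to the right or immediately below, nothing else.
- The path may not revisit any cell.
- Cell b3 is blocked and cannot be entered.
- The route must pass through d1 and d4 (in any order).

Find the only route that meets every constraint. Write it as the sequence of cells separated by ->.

Moves only go right or down, so the column and row indices never decrease.
Route from a1: right 3 to d1, down 4 to d5 — 7 moves in all.
Check: all required cells visited.

a1 -> b1 -> c1 -> d1 -> d2 -> d3 -> d4 -> d5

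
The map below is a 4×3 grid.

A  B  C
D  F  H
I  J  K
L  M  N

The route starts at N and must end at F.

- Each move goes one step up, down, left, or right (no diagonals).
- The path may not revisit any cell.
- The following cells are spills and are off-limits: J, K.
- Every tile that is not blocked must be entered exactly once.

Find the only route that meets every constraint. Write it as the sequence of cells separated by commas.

N, M, L, I, D, A, B, C, H, F

Need to visit all 10 open cells exactly once, starting at N and ending at F.
Cell M has only two open neighbours (L and N), so the path must pass straight through it: one of those is the cell it's entered from and the other is where it exits.
Route from N: 2× left (reaching L), 3× up (reaching A), 2× right (reaching C), down to H, left to F — 9 moves in all.
Check: all 10 open cells covered.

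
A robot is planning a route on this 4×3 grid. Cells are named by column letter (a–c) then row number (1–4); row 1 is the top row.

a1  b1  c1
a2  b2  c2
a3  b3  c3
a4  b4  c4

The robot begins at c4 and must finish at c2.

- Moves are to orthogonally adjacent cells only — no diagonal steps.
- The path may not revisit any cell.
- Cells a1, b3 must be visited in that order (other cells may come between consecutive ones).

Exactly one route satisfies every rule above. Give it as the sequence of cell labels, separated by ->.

The waypoints must appear in the order a1, b3, with no cell reused.
Route from c4: 2× left (reaching a4), 3× up (reaching a1), right to b1, 2× down (reaching b3), right to c3, up to c2 — 10 moves in all.
Check: order respected (a1 at step 5, b3 at step 8).

c4 -> b4 -> a4 -> a3 -> a2 -> a1 -> b1 -> b2 -> b3 -> c3 -> c2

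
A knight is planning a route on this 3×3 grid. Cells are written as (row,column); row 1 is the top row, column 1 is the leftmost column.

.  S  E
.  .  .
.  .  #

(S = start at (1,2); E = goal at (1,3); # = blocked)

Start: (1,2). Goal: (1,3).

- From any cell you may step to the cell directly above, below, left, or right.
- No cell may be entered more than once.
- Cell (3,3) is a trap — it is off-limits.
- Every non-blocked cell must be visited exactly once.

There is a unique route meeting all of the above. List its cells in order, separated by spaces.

(1,2) (1,1) (2,1) (3,1) (3,2) (2,2) (2,3) (1,3)

Need to visit all 8 open cells exactly once, starting at (1,2) and ending at (1,3).
Cell (3,2) has only two open neighbours ((2,2) and (3,1)), so the path must pass straight through it: one of those is the cell it's entered from and the other is where it exits.
Route from (1,2): left 1 to (1,1), down 2 to (3,1), right 1 to (3,2), up 1 to (2,2), right 1 to (2,3), up 1 to (1,3) — 7 moves in all.
Check: all 8 open cells covered.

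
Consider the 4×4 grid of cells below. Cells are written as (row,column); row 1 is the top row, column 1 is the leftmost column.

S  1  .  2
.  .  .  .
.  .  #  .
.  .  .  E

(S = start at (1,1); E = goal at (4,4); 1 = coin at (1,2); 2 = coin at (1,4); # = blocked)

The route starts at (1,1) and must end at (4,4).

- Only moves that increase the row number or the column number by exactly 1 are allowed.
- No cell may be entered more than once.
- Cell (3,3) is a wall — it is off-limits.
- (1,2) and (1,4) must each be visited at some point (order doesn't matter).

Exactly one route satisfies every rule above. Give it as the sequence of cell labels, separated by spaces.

(1,1) (1,2) (1,3) (1,4) (2,4) (3,4) (4,4)

Moves only go right or down, so the column and row indices never decrease.
Route from (1,1): 3× right (reaching (1,4)), 3× down (reaching (4,4)) — 6 moves in all.
Check: all required cells visited.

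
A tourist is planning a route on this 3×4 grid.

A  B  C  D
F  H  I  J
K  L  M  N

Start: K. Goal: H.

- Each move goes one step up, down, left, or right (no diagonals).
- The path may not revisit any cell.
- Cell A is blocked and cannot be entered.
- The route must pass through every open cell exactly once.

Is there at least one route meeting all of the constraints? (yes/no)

Colour the cells like a checkerboard: each orthogonal step flips colour, so a Hamiltonian route alternates colours. Here there are 5 cells of one colour and 6 of the other, with start on the same colour as the goal — the counts and endpoints can't be arranged into an alternating sequence of length 11, so no Hamiltonian route exists.

no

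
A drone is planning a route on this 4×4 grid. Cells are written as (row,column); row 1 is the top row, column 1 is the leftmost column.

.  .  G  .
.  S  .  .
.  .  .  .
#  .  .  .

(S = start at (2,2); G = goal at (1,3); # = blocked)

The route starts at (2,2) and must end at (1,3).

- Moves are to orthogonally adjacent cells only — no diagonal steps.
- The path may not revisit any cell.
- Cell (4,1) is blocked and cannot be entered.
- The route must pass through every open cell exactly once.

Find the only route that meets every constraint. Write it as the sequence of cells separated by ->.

Need to visit all 15 open cells exactly once, starting at (2,2) and ending at (1,3).
Route from (2,2): up to (1,2), left to (1,1), 2× down (reaching (3,1)), right to (3,2), down to (4,2), 2× right (reaching (4,4)), up to (3,4), left to (3,3), up to (2,3), right to (2,4), up to (1,4), left to (1,3) — 14 moves in all.
Check: all 15 open cells covered.

(2,2) -> (1,2) -> (1,1) -> (2,1) -> (3,1) -> (3,2) -> (4,2) -> (4,3) -> (4,4) -> (3,4) -> (3,3) -> (2,3) -> (2,4) -> (1,4) -> (1,3)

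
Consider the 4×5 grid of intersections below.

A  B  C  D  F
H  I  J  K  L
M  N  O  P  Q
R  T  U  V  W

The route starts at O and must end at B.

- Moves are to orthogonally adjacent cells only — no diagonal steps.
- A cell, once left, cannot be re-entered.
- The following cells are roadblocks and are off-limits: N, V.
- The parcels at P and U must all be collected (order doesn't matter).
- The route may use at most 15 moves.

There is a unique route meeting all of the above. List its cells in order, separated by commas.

Any route must reach P and U and still end at B within 15 moves, so the order of the required stops is forced.
Route from O: down 1 to U, left 2 to R, up 2 to H, right 3 to K, down 1 to P, right 1 to Q, up 2 to F, left 3 to B — 15 moves in all.
Check: all required cells visited; 15 ≤ 15 moves.

O, U, T, R, M, H, I, J, K, P, Q, L, F, D, C, B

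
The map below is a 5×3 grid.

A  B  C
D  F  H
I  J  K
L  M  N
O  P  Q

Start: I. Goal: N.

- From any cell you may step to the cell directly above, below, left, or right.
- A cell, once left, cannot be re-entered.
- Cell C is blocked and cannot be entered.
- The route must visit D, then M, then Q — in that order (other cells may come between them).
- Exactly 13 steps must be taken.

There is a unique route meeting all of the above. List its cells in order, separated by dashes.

The waypoints must appear in the order D, M, Q, with no cell reused.
Route from I: 2× up (reaching A), right to B, down to F, right to H, down to K, left to J, down to M, left to L, down to O, 2× right (reaching Q), up to N — 13 moves in all.
Check: order respected (D at step 1, M at step 8, Q at step 12); 13 moves as required.

I - D - A - B - F - H - K - J - M - L - O - P - Q - N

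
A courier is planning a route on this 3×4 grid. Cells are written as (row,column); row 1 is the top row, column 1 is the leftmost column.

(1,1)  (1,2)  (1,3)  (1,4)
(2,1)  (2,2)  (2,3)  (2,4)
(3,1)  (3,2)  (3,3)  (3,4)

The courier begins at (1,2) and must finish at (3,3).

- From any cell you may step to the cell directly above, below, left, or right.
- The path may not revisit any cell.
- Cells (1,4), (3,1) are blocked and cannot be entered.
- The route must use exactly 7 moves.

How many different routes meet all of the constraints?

Need simple routes of exactly 7 moves from (1,2) to (3,3) (Manhattan distance 3, so 2 moves are spent on a detour and 2 undoing it).
Enumerating: (1,2) (1,1) (2,1) (2,2) (2,3) (2,4) (3,4) (3,3).
That gives 1 route.

1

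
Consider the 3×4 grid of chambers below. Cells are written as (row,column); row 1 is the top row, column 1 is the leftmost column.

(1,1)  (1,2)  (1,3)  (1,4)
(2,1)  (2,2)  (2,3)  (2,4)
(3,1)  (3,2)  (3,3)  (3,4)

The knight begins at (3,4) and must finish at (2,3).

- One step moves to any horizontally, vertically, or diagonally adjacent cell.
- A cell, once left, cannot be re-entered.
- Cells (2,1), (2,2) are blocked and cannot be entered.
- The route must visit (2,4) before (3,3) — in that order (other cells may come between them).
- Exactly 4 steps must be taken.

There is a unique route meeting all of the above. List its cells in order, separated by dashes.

The waypoints must appear in the order (2,4), (3,3), with no cell reused.
Route from (3,4): up 1 to (2,4), down-left 1 to (3,3), left 1 to (3,2), up-right 1 to (2,3) — 4 moves in all.
Check: order respected ((2,4) at step 1, (3,3) at step 2); 4 moves as required.

(3,4) - (2,4) - (3,3) - (3,2) - (2,3)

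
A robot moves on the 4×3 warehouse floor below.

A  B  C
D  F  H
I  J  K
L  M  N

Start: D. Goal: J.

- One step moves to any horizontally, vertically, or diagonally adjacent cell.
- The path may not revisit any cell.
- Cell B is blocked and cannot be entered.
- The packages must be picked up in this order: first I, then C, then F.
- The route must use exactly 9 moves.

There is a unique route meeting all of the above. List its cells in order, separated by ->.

D -> I -> L -> M -> N -> K -> H -> C -> F -> J

The waypoints must appear in the order I, C, F, with no cell reused.
Route from D: down 2 to L, right 2 to N, up 3 to C, down-left 1 to F, down 1 to J — 9 moves in all.
Check: order respected (I at step 1, C at step 7, F at step 8); 9 moves as required.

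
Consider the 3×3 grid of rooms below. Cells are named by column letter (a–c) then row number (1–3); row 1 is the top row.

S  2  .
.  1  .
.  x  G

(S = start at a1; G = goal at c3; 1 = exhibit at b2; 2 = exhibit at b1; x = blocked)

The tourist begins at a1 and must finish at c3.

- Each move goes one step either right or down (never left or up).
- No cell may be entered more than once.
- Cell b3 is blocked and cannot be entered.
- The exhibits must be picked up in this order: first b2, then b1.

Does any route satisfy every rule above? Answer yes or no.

no

b1 lies above b2, so going from b2 to b1 would need an upward move — but moves only go right/down, so b2 cannot be visited before b1.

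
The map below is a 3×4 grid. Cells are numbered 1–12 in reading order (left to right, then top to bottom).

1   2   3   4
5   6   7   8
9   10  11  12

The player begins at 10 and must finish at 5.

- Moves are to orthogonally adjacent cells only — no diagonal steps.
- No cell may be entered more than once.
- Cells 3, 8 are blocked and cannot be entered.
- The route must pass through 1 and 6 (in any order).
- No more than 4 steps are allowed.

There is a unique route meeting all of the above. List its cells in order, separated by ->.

The budget equals the shortest possible length, so every move has to be on a shortest route through the required cells.
Route from 10: up 2 to 2, left 1 to 1, down 1 to 5 — 4 moves in all.
Check: all required cells visited; 4 ≤ 4 moves.

10 -> 6 -> 2 -> 1 -> 5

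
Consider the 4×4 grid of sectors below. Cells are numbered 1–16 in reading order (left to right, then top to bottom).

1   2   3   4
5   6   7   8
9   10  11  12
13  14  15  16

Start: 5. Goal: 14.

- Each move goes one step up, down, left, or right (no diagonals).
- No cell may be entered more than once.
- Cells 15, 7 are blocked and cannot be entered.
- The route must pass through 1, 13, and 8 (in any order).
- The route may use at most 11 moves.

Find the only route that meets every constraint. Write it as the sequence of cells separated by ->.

The budget equals the shortest possible length, so every move has to be on a shortest route through the required cells.
Route from 5: up to 1, 3× right (reaching 4), 2× down (reaching 12), 3× left (reaching 9), down to 13, right to 14 — 11 moves in all.
Check: all required cells visited; 11 ≤ 11 moves.

5 -> 1 -> 2 -> 3 -> 4 -> 8 -> 12 -> 11 -> 10 -> 9 -> 13 -> 14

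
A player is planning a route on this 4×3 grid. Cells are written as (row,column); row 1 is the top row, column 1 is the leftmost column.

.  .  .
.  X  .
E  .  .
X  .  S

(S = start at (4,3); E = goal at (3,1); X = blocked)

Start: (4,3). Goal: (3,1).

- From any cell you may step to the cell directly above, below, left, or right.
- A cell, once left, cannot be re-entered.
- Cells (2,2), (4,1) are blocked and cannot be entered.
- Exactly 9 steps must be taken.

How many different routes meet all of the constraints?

Need simple routes of exactly 9 moves from (4,3) to (3,1) (Manhattan distance 3, so 3 moves are spent on a detour and 3 undoing it).
Enumerating: (4,3) (4,2) (3,2) (3,3) (2,3) (1,3) (1,2) (1,1) (2,1) (3,1).
That gives 1 route.

1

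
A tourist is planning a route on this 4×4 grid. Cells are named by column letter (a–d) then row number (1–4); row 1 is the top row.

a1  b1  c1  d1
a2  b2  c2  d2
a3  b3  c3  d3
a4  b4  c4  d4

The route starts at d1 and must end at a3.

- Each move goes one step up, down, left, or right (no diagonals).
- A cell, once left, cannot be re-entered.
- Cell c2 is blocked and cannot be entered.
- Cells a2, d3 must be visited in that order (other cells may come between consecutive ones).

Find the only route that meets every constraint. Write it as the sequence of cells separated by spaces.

d1 c1 b1 a1 a2 b2 b3 c3 d3 d4 c4 b4 a4 a3

The waypoints must appear in the order a2, d3, with no cell reused.
Route from d1: 3× left (reaching a1), down to a2, right to b2, down to b3, 2× right (reaching d3), down to d4, 3× left (reaching a4), up to a3 — 13 moves in all.
Check: order respected (a2 at step 4, d3 at step 8).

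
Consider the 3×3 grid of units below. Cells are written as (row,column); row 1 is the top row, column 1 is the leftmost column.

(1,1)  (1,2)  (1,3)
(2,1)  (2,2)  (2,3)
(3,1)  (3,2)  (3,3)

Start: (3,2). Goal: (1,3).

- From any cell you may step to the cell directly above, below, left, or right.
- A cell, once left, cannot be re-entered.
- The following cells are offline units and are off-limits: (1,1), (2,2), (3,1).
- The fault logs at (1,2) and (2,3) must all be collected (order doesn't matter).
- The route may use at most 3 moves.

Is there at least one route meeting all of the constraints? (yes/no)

(1,2) must be visited but has only one open neighbour ((1,3)), and it is neither the start nor the goal — the route would have to enter and leave through (1,3), re-entering it.

no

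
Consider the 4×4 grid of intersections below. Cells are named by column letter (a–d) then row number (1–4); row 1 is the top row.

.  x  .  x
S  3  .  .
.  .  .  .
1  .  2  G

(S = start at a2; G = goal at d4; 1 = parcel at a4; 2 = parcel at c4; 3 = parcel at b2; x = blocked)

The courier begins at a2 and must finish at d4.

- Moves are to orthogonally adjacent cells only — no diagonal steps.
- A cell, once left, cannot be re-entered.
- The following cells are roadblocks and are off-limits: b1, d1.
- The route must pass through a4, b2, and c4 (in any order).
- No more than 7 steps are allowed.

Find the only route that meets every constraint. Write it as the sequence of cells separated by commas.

a2, b2, b3, a3, a4, b4, c4, d4

The 7-move cap with required stops at a4, b2, c4 leaves no slack for detours.
Route from a2: right to b2, down to b3, left to a3, down to a4, 3× right (reaching d4) — 7 moves in all.
Check: all required cells visited; 7 ≤ 7 moves.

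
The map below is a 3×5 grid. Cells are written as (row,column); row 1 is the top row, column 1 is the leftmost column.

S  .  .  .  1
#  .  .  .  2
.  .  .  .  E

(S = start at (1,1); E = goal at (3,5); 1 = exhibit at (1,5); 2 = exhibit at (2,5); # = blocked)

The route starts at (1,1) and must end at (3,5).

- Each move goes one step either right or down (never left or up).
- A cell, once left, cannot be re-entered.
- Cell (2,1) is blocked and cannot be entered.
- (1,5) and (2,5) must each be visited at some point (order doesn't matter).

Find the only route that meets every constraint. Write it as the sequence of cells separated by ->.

(1,1) -> (1,2) -> (1,3) -> (1,4) -> (1,5) -> (2,5) -> (3,5)

Moves only go right or down, so the column and row indices never decrease.
Route from (1,1): right 4 to (1,5), down 2 to (3,5) — 6 moves in all.
Check: all required cells visited.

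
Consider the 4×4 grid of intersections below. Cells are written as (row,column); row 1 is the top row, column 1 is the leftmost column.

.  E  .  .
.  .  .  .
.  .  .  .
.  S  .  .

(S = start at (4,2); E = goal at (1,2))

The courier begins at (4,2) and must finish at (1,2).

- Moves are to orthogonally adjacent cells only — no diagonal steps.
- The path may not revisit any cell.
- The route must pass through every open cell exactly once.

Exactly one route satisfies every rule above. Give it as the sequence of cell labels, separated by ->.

(4,2) -> (4,1) -> (3,1) -> (3,2) -> (3,3) -> (4,3) -> (4,4) -> (3,4) -> (2,4) -> (1,4) -> (1,3) -> (2,3) -> (2,2) -> (2,1) -> (1,1) -> (1,2)

Need to visit all 16 open cells exactly once, starting at (4,2) and ending at (1,2).
Cell (4,1) has only two open neighbours ((3,1) and (4,2)), so the path must pass straight through it: one of those is the cell it's entered from and the other is where it exits.
Route from (4,2): left 1 to (4,1), up 1 to (3,1), right 2 to (3,3), down 1 to (4,3), right 1 to (4,4), up 3 to (1,4), left 1 to (1,3), down 1 to (2,3), left 2 to (2,1), up 1 to (1,1), right 1 to (1,2) — 15 moves in all.
Check: all 16 open cells covered.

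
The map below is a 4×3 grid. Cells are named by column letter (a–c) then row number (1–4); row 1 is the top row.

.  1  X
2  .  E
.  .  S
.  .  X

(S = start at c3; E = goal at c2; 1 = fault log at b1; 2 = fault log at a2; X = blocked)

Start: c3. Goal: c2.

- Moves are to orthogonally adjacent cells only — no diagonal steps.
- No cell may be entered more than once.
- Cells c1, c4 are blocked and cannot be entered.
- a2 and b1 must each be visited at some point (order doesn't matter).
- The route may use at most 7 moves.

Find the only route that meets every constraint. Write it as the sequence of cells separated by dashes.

c3 - b3 - a3 - a2 - a1 - b1 - b2 - c2

Any route must reach a2 and b1 and still end at c2 within 7 moves, so the order of the required stops is forced.
Route from c3: 2× left (reaching a3), 2× up (reaching a1), right to b1, down to b2, right to c2 — 7 moves in all.
Check: all required cells visited; 7 ≤ 7 moves.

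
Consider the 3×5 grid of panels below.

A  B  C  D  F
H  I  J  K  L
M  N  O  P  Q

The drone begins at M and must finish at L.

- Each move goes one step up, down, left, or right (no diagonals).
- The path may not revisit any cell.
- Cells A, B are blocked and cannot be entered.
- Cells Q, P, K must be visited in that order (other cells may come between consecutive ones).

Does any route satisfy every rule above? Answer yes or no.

Ignoring the required order, 8 revisit-free routes from M to L pass through all of Q, P, and K; the waypoint orders that occur are K → P → Q (8) — never Q → P → K.

no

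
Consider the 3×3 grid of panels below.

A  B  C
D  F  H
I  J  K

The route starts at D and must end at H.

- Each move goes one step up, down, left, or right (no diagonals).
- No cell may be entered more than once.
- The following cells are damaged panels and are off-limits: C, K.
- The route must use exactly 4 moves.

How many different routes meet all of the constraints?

Need simple routes of exactly 4 moves from D to H (Manhattan distance 2, so 1 moves are spent on a detour and 1 undoing it).
Enumerating: D A B F H | D I J F H.
That gives 2 routes.

2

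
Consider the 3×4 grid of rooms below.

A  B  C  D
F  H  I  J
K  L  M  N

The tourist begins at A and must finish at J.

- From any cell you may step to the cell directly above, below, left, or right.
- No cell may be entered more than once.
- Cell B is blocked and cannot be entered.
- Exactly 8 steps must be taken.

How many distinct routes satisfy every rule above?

4

Need simple routes of exactly 8 moves from A to J (Manhattan distance 4, so 2 moves are spent on a detour and 2 undoing it).
Enumerating: A F K L H I C D J | A F K L H I M N J | A F K L M I C D J | A F H L M I C D J.
That gives 4 routes.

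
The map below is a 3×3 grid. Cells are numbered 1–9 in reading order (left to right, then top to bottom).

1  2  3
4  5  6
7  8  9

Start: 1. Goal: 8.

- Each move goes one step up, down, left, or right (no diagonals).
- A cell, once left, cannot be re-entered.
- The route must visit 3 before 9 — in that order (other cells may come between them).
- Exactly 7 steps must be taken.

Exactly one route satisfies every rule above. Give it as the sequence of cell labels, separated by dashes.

1 - 4 - 5 - 2 - 3 - 6 - 9 - 8

The waypoints must appear in the order 3, 9, with no cell reused.
Route from 1: down 1 to 4, right 1 to 5, up 1 to 2, right 1 to 3, down 2 to 9, left 1 to 8 — 7 moves in all.
Check: order respected (3 at step 4, 9 at step 6); 7 moves as required.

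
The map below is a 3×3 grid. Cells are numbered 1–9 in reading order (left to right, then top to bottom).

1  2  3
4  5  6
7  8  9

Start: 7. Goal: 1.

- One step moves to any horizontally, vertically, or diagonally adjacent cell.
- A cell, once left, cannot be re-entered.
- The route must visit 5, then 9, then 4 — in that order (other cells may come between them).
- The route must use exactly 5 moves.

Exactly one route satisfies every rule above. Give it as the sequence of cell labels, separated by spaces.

7 5 9 8 4 1

The waypoints must appear in the order 5, 9, 4, with no cell reused.
Route from 7: up-right to 5, down-right to 9, left to 8, up-left to 4, up to 1 — 5 moves in all.
Check: order respected (5 at step 1, 9 at step 2, 4 at step 4); 5 moves as required.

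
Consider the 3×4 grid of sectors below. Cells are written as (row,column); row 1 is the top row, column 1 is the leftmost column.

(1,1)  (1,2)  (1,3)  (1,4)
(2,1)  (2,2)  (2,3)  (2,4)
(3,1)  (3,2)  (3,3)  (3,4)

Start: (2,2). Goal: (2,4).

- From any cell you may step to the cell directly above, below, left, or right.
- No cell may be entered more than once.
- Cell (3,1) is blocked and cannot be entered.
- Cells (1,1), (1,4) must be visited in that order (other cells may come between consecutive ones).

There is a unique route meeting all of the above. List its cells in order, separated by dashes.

The waypoints must appear in the order (1,1), (1,4), with no cell reused.
Route from (2,2): left to (2,1), up to (1,1), 3× right (reaching (1,4)), down to (2,4) — 6 moves in all.
Check: order respected ((1,1) at step 2, (1,4) at step 5).

(2,2) - (2,1) - (1,1) - (1,2) - (1,3) - (1,4) - (2,4)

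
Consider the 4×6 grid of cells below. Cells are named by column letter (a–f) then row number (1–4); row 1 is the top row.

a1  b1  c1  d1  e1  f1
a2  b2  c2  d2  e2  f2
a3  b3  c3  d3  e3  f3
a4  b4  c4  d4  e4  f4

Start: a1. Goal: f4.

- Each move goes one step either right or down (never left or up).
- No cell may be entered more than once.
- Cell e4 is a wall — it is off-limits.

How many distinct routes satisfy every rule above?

21

A right/down-only route from a1 to f4 makes exactly 3 down-moves and 5 right-moves in some order.
With no other constraints that would be C(8,3) = 56 routes.
Subtract routes through each blocked cell (inclusion–exclusion for overlaps): − through e4: 35 → 21.
That gives 21 routes.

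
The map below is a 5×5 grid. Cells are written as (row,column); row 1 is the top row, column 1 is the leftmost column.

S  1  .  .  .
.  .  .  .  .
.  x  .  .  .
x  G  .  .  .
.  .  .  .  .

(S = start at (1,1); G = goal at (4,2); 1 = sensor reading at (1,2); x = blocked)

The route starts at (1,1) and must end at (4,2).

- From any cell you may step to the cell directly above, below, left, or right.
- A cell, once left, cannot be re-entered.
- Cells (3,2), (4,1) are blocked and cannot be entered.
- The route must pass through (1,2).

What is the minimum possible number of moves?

6

Any route passes through (1,2) somewhere between (1,1) and (4,2). Summing Manhattan distances along the two legs ((1,1) → (1,2) → (4,2)) gives a lower bound of 1 + 3 = 4 moves.
That bound ignores the blocked cells. Measuring each leg by the fewest moves that actually steer around them ((1,1)→(1,2): 1; (1,2)→(4,2): 5) raises the lower bound to 6.
A route of 6 moves exists: (1,1) → (1,2) → (2,2) → (2,3) → (3,3) → (4,3) → (4,2).
Since 6 matches that lower bound, it is optimal.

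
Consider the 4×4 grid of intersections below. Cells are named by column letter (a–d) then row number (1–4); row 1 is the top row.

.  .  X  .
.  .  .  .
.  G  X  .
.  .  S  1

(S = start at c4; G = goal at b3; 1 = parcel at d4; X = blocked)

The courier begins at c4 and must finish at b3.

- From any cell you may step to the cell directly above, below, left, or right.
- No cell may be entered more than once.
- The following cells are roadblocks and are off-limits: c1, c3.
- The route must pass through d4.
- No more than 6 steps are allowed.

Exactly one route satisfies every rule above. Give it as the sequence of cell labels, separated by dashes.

c4 - d4 - d3 - d2 - c2 - b2 - b3

Any route must reach d4 and still end at b3 within 6 moves, so the order of the required stops is forced.
Route from c4: right to d4, 2× up (reaching d2), 2× left (reaching b2), down to b3 — 6 moves in all.
Check: all required cells visited; 6 ≤ 6 moves.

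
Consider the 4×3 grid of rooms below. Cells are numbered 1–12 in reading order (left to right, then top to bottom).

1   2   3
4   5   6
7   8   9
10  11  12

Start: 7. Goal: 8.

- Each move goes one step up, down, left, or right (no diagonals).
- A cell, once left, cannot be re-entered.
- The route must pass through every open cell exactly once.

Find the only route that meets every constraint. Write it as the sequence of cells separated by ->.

7 -> 10 -> 11 -> 12 -> 9 -> 6 -> 3 -> 2 -> 1 -> 4 -> 5 -> 8

Need to visit all 12 open cells exactly once, starting at 7 and ending at 8.
Route from 7: down to 10, 2× right (reaching 12), 3× up (reaching 3), 2× left (reaching 1), down to 4, right to 5, down to 8 — 11 moves in all.
Check: all 12 open cells covered.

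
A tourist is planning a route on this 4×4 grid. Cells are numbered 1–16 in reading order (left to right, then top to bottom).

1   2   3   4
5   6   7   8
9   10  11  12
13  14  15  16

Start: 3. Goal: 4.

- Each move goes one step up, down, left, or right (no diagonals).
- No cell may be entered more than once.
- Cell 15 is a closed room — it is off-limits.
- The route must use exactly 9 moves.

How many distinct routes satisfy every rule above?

Need simple routes of exactly 9 moves from 3 to 4 (Manhattan distance 1, so 4 moves are spent on a detour and 4 undoing it).
Branch systematically from the start, pruning whenever the remaining move budget drops below the Manhattan distance to 4 or differs from it in parity. Grouping the completions by first move — via 7: 1; via 2: 8 (no valid completion starts via 4) — and summing: 1 + 8 = 9.
That gives 9 routes.

9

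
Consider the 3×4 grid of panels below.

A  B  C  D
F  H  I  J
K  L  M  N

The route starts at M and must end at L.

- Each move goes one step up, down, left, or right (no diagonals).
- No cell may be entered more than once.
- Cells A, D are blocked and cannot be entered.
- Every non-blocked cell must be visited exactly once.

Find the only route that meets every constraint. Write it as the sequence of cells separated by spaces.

M N J I C B H F K L

Need to visit all 10 open cells exactly once, starting at M and ending at L.
Cell K has only two open neighbours (F and L), so the path must pass straight through it: one of those is the cell it's entered from and the other is where it exits.
Route from M: right to N, up to J, left to I, up to C, left to B, down to H, left to F, down to K, right to L — 9 moves in all.
Check: all 10 open cells covered.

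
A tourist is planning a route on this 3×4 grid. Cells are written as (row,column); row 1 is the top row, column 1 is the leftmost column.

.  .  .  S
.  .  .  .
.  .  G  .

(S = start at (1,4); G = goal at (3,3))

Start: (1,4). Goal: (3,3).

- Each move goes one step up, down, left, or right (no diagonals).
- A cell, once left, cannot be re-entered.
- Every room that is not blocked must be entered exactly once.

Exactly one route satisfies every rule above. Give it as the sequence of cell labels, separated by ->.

Need to visit all 12 open cells exactly once, starting at (1,4) and ending at (3,3).
Cell (3,4) has only two open neighbours ((2,4) and (3,3)), so the path must pass straight through it: one of those is the cell it's entered from and the other is where it exits.
Route from (1,4): 3× left (reaching (1,1)), 2× down (reaching (3,1)), right to (3,2), up to (2,2), 2× right (reaching (2,4)), down to (3,4), left to (3,3) — 11 moves in all.
Check: all 12 open cells covered.

(1,4) -> (1,3) -> (1,2) -> (1,1) -> (2,1) -> (3,1) -> (3,2) -> (2,2) -> (2,3) -> (2,4) -> (3,4) -> (3,3)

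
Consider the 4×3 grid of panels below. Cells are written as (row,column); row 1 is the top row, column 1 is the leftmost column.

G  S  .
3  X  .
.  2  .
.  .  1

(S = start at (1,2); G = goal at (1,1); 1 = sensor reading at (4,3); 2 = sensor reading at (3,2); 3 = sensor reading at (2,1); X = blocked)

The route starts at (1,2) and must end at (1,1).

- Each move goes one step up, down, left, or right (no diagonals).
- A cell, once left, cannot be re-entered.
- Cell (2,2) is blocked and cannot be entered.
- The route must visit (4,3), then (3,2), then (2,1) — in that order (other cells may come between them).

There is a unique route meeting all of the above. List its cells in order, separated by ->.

The waypoints must appear in the order (4,3), (3,2), (2,1), with no cell reused.
Route from (1,2): right 1 to (1,3), down 3 to (4,3), left 1 to (4,2), up 1 to (3,2), left 1 to (3,1), up 2 to (1,1) — 9 moves in all.
Check: order respected (1 at step 4, 2 at step 6, 3 at step 8).

(1,2) -> (1,3) -> (2,3) -> (3,3) -> (4,3) -> (4,2) -> (3,2) -> (3,1) -> (2,1) -> (1,1)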